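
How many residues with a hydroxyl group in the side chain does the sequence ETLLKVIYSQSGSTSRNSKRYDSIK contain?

10

The –OH-bearing residues are Ser, Thr (aliphatic alcohols), and Tyr (phenol).
Matching residues: T2, Y8, S9, S11, S13, T14, S15, S18, Y21, S23.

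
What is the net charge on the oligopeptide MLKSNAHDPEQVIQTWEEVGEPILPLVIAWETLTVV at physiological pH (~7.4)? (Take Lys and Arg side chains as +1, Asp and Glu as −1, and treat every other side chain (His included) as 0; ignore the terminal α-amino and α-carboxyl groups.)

-5

Positive (K, R): K3 → +1.
Negative (D, E): D8, E10, E17, E18, E21, E31 → −6.
Net charge = (+1) + (−6) = −5.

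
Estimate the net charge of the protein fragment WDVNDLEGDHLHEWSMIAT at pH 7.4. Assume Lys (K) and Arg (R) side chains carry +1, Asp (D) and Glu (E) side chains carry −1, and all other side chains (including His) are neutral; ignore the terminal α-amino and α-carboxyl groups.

Positive (K, R): none → +0.
Negative (D, E): D2, D5, E7, D9, E13 → −5.
Net charge = (+0) + (−5) = −5.

-5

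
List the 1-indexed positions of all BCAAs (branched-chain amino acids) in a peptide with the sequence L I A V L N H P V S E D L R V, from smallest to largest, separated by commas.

1, 2, 4, 5, 9, 13, 15

The BCAAs are Val, Leu, and Ile — aliphatic side chains with a branch point.
Matching residues: L1, I2, V4, L5, V9, L13, V15.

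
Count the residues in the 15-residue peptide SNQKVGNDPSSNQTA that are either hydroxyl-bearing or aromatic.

4

Hydroxyl-bearing: S, T, Y. Aromatic: F, W, Y.
Hydroxyl-bearing residues here: S1, S10, S11, T14 (4).
Aromatic residues here: none (0).
(Y belongs to both groups, but none appear in this sequence.) Total = 4 + 0 = 4.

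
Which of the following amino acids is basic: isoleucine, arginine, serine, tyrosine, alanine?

Lysine (K), arginine (R), and histidine (H) have basic, nitrogen-containing side chains.
Of the listed options, only arginine belongs to this group.

arginine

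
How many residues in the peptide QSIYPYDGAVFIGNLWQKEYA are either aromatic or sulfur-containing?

Aromatic: F, W, Y. Sulfur-containing: C, M.
Aromatic residues here: Y4, Y6, F11, W16, Y20 (5).
Sulfur-containing residues here: none (0).
The two groups share no amino acid, so total = 5 + 0 = 5.

5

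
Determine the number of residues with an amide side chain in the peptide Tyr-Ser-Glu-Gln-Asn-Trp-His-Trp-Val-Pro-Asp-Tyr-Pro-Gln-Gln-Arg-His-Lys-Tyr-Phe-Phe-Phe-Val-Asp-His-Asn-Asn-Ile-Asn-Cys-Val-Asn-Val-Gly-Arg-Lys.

8

Only N (asparagine) and Q (glutamine) carry a side-chain carboxamide.
Matching residues: Gln4, Asn5, Gln14, Gln15, Asn26, Asn27, Asn29, Asn32.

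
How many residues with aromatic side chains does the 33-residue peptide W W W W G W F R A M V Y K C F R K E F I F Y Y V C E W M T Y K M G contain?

14

The aromatic amino acids are Phe (F, benzyl), Trp (W, indole), and Tyr (Y, phenol).
Matching residues: W1, W2, W3, W4, W6, F7, Y12, F15, F19, F21, Y22, Y23, W27, Y30.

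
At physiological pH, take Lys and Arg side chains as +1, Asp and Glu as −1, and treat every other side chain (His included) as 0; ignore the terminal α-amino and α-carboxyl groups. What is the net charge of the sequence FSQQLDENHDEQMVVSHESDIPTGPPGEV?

-7

Positive (K, R): none → +0.
Negative (D, E): D6, E7, D10, E11, E18, D20, E28 → −7.
Net charge = (+0) + (−7) = −7.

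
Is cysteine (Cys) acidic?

No

Only D (aspartate) and E (glutamate) carry a side-chain carboxylic acid.
Cysteine is not in this group.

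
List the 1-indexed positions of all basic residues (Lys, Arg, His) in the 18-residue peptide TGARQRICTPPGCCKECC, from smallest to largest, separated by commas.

4, 6, 15

Matching residues: R4, R6, K15.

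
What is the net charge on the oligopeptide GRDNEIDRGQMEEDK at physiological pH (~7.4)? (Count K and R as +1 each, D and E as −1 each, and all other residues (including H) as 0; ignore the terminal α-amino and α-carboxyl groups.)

-3

Positive (K, R): R2, R8, K15 → +3.
Negative (D, E): D3, E5, D7, E12, E13, D14 → −6.
Net charge = (+3) + (−6) = −3.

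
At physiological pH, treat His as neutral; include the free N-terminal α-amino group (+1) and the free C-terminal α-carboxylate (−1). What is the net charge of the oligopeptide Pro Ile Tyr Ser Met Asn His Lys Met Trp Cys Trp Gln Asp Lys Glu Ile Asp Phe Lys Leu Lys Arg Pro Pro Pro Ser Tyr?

+2

The side chains ionized at physiological pH are Lys/Arg (+1) and Asp/Glu (−1); with His treated as neutral, nothing else contributes.
Positive (K, R): Lys8, Lys15, Lys20, Lys22, Arg23 → +5.
Negative (D, E): Asp14, Glu16, Asp18 → −3.
The N-terminus (+1) and C-terminus (−1) cancel.
Net charge = (+5) + (−3) = +2.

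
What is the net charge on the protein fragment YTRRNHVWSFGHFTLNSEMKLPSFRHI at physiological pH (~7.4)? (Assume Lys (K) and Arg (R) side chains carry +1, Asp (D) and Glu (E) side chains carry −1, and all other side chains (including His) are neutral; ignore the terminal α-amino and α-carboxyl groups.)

+3

Positive (K, R): R3, R4, K20, R25 → +4.
Negative (D, E): E18 → −1.
Net charge = (+4) + (−1) = +3.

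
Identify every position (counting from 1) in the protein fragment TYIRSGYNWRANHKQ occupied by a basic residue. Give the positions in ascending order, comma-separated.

4, 10, 13, 14

The basic amino acids are Lys (K), Arg (R), and His (H).
Matching residues: R4, R10, H13, K14.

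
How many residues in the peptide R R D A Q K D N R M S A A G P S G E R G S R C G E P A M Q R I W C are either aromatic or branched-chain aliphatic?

Aromatic: F, W, Y. Branched-chain aliphatic: I, L, V.
Aromatic residues here: W32 (1).
Branched-chain aliphatic residues here: I31 (1).
The two groups share no amino acid, so total = 1 + 1 = 2.

2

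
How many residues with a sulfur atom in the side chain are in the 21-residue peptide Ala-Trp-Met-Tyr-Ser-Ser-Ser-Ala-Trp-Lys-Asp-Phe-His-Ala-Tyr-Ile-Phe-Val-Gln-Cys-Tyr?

Only Cys (C) and Met (M) have a sulfur atom in the side chain.
Matching residues: Met3, Cys20.

2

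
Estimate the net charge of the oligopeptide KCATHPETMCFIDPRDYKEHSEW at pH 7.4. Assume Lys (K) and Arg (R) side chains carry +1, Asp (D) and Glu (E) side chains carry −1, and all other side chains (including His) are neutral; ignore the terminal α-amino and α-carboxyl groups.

-2

Positive (K, R): K1, R15, K18 → +3.
Negative (D, E): E7, D13, D16, E19, E22 → −5.
Net charge = (+3) + (−5) = −2.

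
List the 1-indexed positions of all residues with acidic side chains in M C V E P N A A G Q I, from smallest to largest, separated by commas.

4

The acidic residues are Asp (D) and Glu (E), whose side chains end in a carboxylate group.
Matching residues: E4.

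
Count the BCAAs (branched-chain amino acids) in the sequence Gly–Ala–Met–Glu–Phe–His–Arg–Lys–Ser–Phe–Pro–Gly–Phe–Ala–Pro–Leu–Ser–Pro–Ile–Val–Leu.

4

The BCAAs are Val, Leu, and Ile — aliphatic side chains with a branch point.
Matching residues: Leu16, Ile19, Val20, Leu21.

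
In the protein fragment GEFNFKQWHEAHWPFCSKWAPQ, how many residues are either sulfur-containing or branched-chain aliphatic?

1

Sulfur-containing: C, M. Branched-chain aliphatic: I, L, V.
Sulfur-containing residues here: C16 (1).
Branched-chain aliphatic residues here: none (0).
The two groups share no amino acid, so total = 1 + 0 = 1.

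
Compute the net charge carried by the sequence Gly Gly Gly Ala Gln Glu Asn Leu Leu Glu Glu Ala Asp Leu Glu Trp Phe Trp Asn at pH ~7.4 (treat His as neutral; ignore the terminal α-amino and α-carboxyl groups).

-5

At pH ~7.4 the Lys and Arg side chains are protonated (+1), the Asp and Glu side chains are deprotonated (−1), and with His taken as neutral all other side chains carry no charge.
Positive (K, R): none → +0.
Negative (D, E): Glu6, Glu10, Glu11, Asp13, Glu15 → −5.
Net charge = (+0) + (−5) = −5.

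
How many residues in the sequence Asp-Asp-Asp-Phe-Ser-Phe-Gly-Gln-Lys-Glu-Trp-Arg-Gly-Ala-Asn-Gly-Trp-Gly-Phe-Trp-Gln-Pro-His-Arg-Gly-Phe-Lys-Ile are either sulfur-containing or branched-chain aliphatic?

1

Sulfur-containing: C, M. Branched-chain aliphatic: I, L, V.
Sulfur-containing residues here: none (0).
Branched-chain aliphatic residues here: Ile28 (1).
The two groups share no amino acid, so total = 0 + 1 = 1.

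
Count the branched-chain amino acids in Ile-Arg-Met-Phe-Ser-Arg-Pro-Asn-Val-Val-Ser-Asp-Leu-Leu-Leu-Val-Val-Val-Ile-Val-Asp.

The BCAAs are Val, Leu, and Ile — aliphatic side chains with a branch point.
Matching residues: Ile1, Val9, Val10, Leu13, Leu14, Leu15, Val16, Val17, Val18, Ile19, Val20.

11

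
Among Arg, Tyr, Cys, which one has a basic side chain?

Arg

K, R, and H are the three residues with basic side chains (ε-amine, guanidinium, and imidazole respectively).
Of the listed options, only Arg belongs to this group.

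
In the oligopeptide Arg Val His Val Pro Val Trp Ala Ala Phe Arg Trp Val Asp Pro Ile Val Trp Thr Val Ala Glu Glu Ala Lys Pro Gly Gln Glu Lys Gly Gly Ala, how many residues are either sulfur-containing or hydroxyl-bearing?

1

Sulfur-containing: C, M. Hydroxyl-bearing: S, T, Y.
Sulfur-containing residues here: none (0).
Hydroxyl-bearing residues here: Thr19 (1).
The two groups share no amino acid, so total = 0 + 1 = 1.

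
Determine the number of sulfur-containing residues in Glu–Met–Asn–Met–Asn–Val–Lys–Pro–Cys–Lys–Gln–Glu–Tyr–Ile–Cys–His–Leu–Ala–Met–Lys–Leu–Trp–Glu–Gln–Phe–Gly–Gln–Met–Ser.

Cysteine (C, thiol) and methionine (M, thioether) are the two sulfur-containing amino acids.
Matching residues: Met2, Met4, Cys9, Cys15, Met19, Met28.

6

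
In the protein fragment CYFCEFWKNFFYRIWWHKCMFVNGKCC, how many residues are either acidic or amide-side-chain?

Acidic: D, E. Amide-side-chain: N, Q.
Acidic residues here: E5 (1).
Amide-side-chain residues here: N9, N23 (2).
The two groups share no amino acid, so total = 1 + 2 = 3.

3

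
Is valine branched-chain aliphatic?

V, L, and I make up the branched-chain aliphatic group.
Valine is in this group.

Yes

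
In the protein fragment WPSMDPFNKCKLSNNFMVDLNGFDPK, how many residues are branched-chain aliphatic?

V, L, and I make up the branched-chain aliphatic group.
Matching residues: L12, V18, L20.

3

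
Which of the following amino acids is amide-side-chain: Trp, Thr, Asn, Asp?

The amide-side-chain residues are Asn (N) and Gln (Q).
Of the listed options, only Asn belongs to this group.

Asn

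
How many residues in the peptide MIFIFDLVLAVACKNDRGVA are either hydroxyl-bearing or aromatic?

Hydroxyl-bearing: S, T, Y. Aromatic: F, W, Y.
Hydroxyl-bearing residues here: none (0).
Aromatic residues here: F3, F5 (2).
(Y belongs to both groups, but none appear in this sequence.) Total = 0 + 2 = 2.

2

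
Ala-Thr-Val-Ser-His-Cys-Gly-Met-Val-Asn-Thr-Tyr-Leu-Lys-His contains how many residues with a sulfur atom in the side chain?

2

The sulfur-bearing residues are cysteine (–SH) and methionine (–S–CH₃).
Matching residues: Cys6, Met8.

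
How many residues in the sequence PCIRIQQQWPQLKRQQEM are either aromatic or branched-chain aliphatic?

Aromatic: F, W, Y. Branched-chain aliphatic: I, L, V.
Aromatic residues here: W9 (1).
Branched-chain aliphatic residues here: I3, I5, L12 (3).
The two groups share no amino acid, so total = 1 + 3 = 4.

4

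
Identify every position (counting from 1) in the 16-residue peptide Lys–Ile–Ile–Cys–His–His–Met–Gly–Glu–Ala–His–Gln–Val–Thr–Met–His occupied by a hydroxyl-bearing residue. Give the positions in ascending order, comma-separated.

S, T, and Y are the three residues with a side-chain hydroxyl.
Matching residues: Thr14.

14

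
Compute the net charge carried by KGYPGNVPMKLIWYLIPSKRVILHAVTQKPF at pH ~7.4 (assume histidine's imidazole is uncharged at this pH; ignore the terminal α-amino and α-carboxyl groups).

+5

Near pH 7.4, K and R contribute +1 each, D and E contribute −1 each, and every other side chain (His included, as stated) is uncharged.
Positive (K, R): K1, K10, K19, R20, K29 → +5.
Negative (D, E): none → −0.
Net charge = (+5) + (−0) = +5.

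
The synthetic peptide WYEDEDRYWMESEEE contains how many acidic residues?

8

Aspartate (D) and glutamate (E) have carboxylic-acid side chains and are the acidic amino acids.
Matching residues: E3, D4, E5, D6, E11, E13, E14, E15.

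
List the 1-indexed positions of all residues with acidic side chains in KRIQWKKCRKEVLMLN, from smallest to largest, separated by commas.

11

Aspartate (D) and glutamate (E) have carboxylic-acid side chains and are the acidic amino acids.
Matching residues: E11.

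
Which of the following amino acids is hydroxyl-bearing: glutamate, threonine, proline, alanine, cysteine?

threonine

S, T, and Y are the three residues with a side-chain hydroxyl.
Of the listed options, only threonine belongs to this group.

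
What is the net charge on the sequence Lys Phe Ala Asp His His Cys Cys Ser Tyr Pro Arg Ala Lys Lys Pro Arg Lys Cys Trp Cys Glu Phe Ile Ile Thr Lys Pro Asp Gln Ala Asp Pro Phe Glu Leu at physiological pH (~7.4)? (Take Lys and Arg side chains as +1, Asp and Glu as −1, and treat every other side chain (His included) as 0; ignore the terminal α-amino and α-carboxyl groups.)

+2

Positive (K, R): Lys1, Arg12, Lys14, Lys15, Arg17, Lys18, Lys27 → +7.
Negative (D, E): Asp4, Glu22, Asp29, Asp32, Glu35 → −5.
Net charge = (+7) + (−5) = +2.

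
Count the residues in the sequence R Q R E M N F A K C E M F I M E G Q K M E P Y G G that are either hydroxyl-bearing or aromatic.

3

Hydroxyl-bearing: S, T, Y. Aromatic: F, W, Y.
Hydroxyl-bearing residues here: Y23 (1).
Aromatic residues here: F7, F13, Y23 (3).
Y is in both groups, so the 1 Y residue must not be double-counted.
Total = 1 + 3 − 1 = 3.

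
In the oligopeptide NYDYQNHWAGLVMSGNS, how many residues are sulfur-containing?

1

Cysteine (C, thiol) and methionine (M, thioether) are the two sulfur-containing amino acids.
Matching residues: M13.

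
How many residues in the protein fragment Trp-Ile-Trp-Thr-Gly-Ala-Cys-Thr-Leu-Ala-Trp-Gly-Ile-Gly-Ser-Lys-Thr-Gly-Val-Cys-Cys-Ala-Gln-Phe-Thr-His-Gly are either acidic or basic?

Acidic: D, E. Basic: H, K, R.
Acidic residues here: none (0).
Basic residues here: Lys16, His26 (2).
The two groups share no amino acid, so total = 0 + 2 = 2.

2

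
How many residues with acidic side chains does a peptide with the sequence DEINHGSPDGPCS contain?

The acidic residues are Asp (D) and Glu (E), whose side chains end in a carboxylate group.
Matching residues: D1, E2, D9.

3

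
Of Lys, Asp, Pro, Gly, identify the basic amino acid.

The basic amino acids are Lys (K), Arg (R), and His (H).
Of the listed options, only Lys belongs to this group.

Lys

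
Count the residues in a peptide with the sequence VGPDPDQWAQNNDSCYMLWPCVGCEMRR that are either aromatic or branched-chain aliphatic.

6

Aromatic: F, W, Y. Branched-chain aliphatic: I, L, V.
Aromatic residues here: W8, Y16, W19 (3).
Branched-chain aliphatic residues here: V1, L18, V22 (3).
The two groups share no amino acid, so total = 3 + 3 = 6.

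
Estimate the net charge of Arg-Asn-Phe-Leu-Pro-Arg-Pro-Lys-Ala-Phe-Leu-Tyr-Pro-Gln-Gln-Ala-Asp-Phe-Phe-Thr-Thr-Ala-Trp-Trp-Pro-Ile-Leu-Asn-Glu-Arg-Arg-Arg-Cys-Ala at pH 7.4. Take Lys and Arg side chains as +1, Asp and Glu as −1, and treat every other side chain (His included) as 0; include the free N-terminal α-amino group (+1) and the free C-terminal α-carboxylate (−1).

Positive (K, R): Arg1, Arg6, Lys8, Arg30, Arg31, Arg32 → +6.
Negative (D, E): Asp17, Glu29 → −2.
The N-terminus (+1) and C-terminus (−1) cancel.
Net charge = (+6) + (−2) = +4.

+4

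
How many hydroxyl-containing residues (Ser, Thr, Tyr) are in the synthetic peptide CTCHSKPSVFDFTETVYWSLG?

Matching residues: T2, S5, S8, T13, T15, Y17, S19.

7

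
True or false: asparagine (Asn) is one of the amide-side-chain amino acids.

True

Only N (asparagine) and Q (glutamine) carry a side-chain carboxamide.
Asparagine is in this group.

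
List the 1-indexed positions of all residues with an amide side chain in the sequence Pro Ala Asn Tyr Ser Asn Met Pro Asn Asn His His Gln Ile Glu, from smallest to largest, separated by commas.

3, 6, 9, 10, 13

Only N (asparagine) and Q (glutamine) carry a side-chain carboxamide.
Matching residues: Asn3, Asn6, Asn9, Asn10, Gln13.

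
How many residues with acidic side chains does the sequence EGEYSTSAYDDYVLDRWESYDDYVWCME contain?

9

The acidic residues are Asp (D) and Glu (E), whose side chains end in a carboxylate group.
Matching residues: E1, E3, D10, D11, D15, E18, D21, D22, E28.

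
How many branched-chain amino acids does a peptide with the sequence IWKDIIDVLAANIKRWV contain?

7

V, L, and I make up the branched-chain aliphatic group.
Matching residues: I1, I5, I6, V8, L9, I13, V17.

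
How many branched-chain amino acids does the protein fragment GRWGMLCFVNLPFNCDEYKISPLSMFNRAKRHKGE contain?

The BCAAs are Val, Leu, and Ile — aliphatic side chains with a branch point.
Matching residues: L6, V9, L11, I20, L23.

5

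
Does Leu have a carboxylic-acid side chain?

The acidic residues are Asp (D) and Glu (E), whose side chains end in a carboxylate group.
Leucine is not in this group.

No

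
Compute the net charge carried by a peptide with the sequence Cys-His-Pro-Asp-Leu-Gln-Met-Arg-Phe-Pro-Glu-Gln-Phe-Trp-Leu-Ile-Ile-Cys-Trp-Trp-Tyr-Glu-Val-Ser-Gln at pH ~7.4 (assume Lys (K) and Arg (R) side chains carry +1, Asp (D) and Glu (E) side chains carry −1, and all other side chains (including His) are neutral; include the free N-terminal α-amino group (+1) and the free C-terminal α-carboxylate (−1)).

Positive (K, R): Arg8 → +1.
Negative (D, E): Asp4, Glu11, Glu22 → −3.
The N-terminus (+1) and C-terminus (−1) cancel.
Net charge = (+1) + (−3) = −2.

-2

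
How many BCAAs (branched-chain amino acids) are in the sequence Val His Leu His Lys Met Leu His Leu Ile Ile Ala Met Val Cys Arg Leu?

8

V, L, and I make up the branched-chain aliphatic group.
Matching residues: Val1, Leu3, Leu7, Leu9, Ile10, Ile11, Val14, Leu17.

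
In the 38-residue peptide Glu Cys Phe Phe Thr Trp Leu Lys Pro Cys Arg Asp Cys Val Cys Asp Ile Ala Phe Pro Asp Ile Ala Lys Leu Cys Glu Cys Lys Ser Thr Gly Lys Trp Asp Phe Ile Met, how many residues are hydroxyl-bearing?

3

The –OH-bearing residues are Ser, Thr (aliphatic alcohols), and Tyr (phenol).
Matching residues: Thr5, Ser30, Thr31.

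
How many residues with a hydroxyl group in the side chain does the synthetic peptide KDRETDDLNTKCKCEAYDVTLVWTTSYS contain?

S, T, and Y are the three residues with a side-chain hydroxyl.
Matching residues: T5, T10, Y17, T20, T24, T25, S26, Y27, S28.

9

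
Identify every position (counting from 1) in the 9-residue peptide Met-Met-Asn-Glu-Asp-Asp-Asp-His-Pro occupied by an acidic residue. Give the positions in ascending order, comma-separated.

Only D (aspartate) and E (glutamate) carry a side-chain carboxylic acid.
Matching residues: Glu4, Asp5, Asp6, Asp7.

4, 5, 6, 7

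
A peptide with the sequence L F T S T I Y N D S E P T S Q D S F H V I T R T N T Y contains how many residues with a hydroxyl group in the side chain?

12

Serine (S), threonine (T), and tyrosine (Y) each carry a hydroxyl group on the side chain.
Matching residues: T3, S4, T5, Y7, S10, T13, S14, S17, T22, T24, T26, Y27.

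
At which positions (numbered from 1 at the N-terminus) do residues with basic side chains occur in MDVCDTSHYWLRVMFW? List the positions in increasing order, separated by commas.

Lysine (K), arginine (R), and histidine (H) have basic, nitrogen-containing side chains.
Matching residues: H8, R12.

8, 12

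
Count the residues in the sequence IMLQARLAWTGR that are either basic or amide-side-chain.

Basic: H, K, R. Amide-side-chain: N, Q.
Basic residues here: R6, R12 (2).
Amide-side-chain residues here: Q4 (1).
The two groups share no amino acid, so total = 2 + 1 = 3.

3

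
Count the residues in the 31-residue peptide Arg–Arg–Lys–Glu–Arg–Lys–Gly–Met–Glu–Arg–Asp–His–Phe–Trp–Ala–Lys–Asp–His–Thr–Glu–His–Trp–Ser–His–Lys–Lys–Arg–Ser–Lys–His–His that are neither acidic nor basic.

Acidic: D, E. Basic: K, R, H. All other residues are neither.
Matching residues: Gly7, Met8, Phe13, Trp14, Ala15, Thr19, Trp22, Ser23, Ser28.

9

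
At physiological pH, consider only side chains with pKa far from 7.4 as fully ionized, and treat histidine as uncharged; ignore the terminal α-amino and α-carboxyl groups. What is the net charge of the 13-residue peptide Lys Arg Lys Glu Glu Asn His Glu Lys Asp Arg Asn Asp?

Near pH 7.4, K and R contribute +1 each, D and E contribute −1 each, and every other side chain (His included, as stated) is uncharged.
Positive (K, R): Lys1, Arg2, Lys3, Lys9, Arg11 → +5.
Negative (D, E): Glu4, Glu5, Glu8, Asp10, Asp13 → −5.
Net charge = (+5) + (−5) = 0.

0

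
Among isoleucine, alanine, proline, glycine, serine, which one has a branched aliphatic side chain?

The BCAAs are Val, Leu, and Ile — aliphatic side chains with a branch point.
Of the listed options, only isoleucine belongs to this group.

isoleucine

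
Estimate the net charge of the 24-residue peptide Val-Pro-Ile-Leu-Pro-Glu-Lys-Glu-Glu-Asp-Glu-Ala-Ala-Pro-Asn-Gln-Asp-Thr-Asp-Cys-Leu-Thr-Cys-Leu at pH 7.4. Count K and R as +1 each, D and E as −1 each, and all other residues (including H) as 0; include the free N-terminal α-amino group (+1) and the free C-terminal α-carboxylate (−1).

-6

Positive (K, R): Lys7 → +1.
Negative (D, E): Glu6, Glu8, Glu9, Asp10, Glu11, Asp17, Asp19 → −7.
The N-terminus (+1) and C-terminus (−1) cancel.
Net charge = (+1) + (−7) = −6.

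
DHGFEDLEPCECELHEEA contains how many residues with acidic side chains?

8

The acidic residues are Asp (D) and Glu (E), whose side chains end in a carboxylate group.
Matching residues: D1, E5, D6, E8, E11, E13, E16, E17.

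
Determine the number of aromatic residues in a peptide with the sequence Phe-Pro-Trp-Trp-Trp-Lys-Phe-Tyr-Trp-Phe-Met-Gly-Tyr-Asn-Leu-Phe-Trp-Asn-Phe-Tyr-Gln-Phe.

The aromatic amino acids are Phe (F, benzyl), Trp (W, indole), and Tyr (Y, phenol).
Matching residues: Phe1, Trp3, Trp4, Trp5, Phe7, Tyr8, Trp9, Phe10, Tyr13, Phe16, Trp17, Phe19, Tyr20, Phe22.

14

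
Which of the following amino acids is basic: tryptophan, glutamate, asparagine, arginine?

arginine

Lysine (K), arginine (R), and histidine (H) have basic, nitrogen-containing side chains.
Of the listed options, only arginine belongs to this group.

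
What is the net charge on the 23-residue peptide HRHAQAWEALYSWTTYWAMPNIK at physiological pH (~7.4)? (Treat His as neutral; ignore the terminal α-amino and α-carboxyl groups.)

+1

At pH ~7.4 the Lys and Arg side chains are protonated (+1), the Asp and Glu side chains are deprotonated (−1), and with His taken as neutral all other side chains carry no charge.
Positive (K, R): R2, K23 → +2.
Negative (D, E): E8 → −1.
Net charge = (+2) + (−1) = +1.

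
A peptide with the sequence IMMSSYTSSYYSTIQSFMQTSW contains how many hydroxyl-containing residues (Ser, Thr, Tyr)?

13

Matching residues: S4, S5, Y6, T7, S8, S9, Y10, Y11, S12, T13, S16, T20, S21.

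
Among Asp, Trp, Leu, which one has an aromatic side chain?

Trp

The aromatic amino acids are Phe (F, benzyl), Trp (W, indole), and Tyr (Y, phenol).
Of the listed options, only Trp belongs to this group.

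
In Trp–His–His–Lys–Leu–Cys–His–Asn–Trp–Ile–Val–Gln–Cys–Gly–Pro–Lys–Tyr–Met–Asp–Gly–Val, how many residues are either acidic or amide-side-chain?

Acidic: D, E. Amide-side-chain: N, Q.
Acidic residues here: Asp19 (1).
Amide-side-chain residues here: Asn8, Gln12 (2).
The two groups share no amino acid, so total = 1 + 2 = 3.

3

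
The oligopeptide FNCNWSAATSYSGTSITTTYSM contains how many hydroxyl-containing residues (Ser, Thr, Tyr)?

12

Matching residues: S6, T9, S10, Y11, S12, T14, S15, T17, T18, T19, Y20, S21.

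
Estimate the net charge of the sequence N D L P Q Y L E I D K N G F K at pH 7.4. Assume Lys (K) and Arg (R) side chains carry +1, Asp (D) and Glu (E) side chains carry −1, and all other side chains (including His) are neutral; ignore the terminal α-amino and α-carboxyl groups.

Positive (K, R): K11, K15 → +2.
Negative (D, E): D2, E8, D10 → −3.
Net charge = (+2) + (−3) = −1.

-1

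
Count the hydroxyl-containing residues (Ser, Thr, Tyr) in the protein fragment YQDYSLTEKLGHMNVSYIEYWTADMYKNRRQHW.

9

Matching residues: Y1, Y4, S5, T7, S16, Y17, Y20, T22, Y26.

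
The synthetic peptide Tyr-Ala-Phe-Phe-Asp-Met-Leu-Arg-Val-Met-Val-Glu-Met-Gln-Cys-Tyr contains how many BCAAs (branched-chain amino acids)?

3

Valine (V), leucine (L), and isoleucine (I) are the branched-chain amino acids.
Matching residues: Leu7, Val9, Val11.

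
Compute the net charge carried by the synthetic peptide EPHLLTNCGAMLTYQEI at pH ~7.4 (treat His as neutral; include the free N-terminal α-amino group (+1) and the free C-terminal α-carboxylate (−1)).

The side chains ionized at physiological pH are Lys/Arg (+1) and Asp/Glu (−1); with His treated as neutral, nothing else contributes.
Positive (K, R): none → +0.
Negative (D, E): E1, E16 → −2.
The N-terminus (+1) and C-terminus (−1) cancel.
Net charge = (+0) + (−2) = −2.

-2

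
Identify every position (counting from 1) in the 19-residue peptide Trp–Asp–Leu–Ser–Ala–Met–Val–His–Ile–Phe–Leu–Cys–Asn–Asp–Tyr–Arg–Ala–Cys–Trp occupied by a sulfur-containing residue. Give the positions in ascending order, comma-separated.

6, 12, 18

Only Cys (C) and Met (M) have a sulfur atom in the side chain.
Matching residues: Met6, Cys12, Cys18.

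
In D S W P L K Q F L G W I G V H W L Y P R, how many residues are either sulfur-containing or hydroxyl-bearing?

2

Sulfur-containing: C, M. Hydroxyl-bearing: S, T, Y.
Sulfur-containing residues here: none (0).
Hydroxyl-bearing residues here: S2, Y18 (2).
The two groups share no amino acid, so total = 0 + 2 = 2.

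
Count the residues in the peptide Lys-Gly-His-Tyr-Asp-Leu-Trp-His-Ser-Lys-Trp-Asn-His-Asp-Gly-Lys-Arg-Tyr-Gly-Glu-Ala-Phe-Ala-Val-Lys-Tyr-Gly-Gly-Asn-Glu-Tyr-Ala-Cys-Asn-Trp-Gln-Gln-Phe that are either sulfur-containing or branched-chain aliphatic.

3

Sulfur-containing: C, M. Branched-chain aliphatic: I, L, V.
Sulfur-containing residues here: Cys33 (1).
Branched-chain aliphatic residues here: Leu6, Val24 (2).
The two groups share no amino acid, so total = 1 + 2 = 3.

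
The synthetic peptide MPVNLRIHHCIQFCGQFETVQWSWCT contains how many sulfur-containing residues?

The sulfur-bearing residues are cysteine (–SH) and methionine (–S–CH₃).
Matching residues: M1, C10, C14, C25.

4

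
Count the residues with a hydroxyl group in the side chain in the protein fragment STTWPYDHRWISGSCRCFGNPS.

The –OH-bearing residues are Ser, Thr (aliphatic alcohols), and Tyr (phenol).
Matching residues: S1, T2, T3, Y6, S12, S14, S22.

7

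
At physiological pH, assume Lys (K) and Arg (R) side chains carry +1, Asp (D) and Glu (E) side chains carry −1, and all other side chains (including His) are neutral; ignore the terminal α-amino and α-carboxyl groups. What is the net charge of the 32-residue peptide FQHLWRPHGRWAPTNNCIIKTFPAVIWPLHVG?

+3

Positive (K, R): R6, R10, K20 → +3.
Negative (D, E): none → −0.
Net charge = (+3) + (−0) = +3.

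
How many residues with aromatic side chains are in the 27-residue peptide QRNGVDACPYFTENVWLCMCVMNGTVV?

The aromatic amino acids are Phe (F, benzyl), Trp (W, indole), and Tyr (Y, phenol).
Matching residues: Y10, F11, W16.

3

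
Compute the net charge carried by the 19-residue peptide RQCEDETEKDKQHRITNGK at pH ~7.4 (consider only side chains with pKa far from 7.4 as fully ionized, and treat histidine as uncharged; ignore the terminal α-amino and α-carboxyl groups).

At pH ~7.4 the Lys and Arg side chains are protonated (+1), the Asp and Glu side chains are deprotonated (−1), and with His taken as neutral all other side chains carry no charge.
Positive (K, R): R1, K9, K11, R14, K19 → +5.
Negative (D, E): E4, D5, E6, E8, D10 → −5.
Net charge = (+5) + (−5) = 0.

0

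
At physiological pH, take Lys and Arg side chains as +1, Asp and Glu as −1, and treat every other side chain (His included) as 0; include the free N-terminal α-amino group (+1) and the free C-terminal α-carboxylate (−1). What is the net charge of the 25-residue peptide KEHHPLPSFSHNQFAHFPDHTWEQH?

-2

Positive (K, R): K1 → +1.
Negative (D, E): E2, D19, E23 → −3.
The N-terminus (+1) and C-terminus (−1) cancel.
Net charge = (+1) + (−3) = −2.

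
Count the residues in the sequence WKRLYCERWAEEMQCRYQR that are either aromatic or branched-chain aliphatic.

Aromatic: F, W, Y. Branched-chain aliphatic: I, L, V.
Aromatic residues here: W1, Y5, W9, Y17 (4).
Branched-chain aliphatic residues here: L4 (1).
The two groups share no amino acid, so total = 4 + 1 = 5.

5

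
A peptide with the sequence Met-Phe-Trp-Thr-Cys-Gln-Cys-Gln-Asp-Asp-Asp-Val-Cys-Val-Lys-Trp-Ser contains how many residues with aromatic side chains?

F, W, and Y each carry an aromatic ring on the side chain.
Matching residues: Phe2, Trp3, Trp16.

3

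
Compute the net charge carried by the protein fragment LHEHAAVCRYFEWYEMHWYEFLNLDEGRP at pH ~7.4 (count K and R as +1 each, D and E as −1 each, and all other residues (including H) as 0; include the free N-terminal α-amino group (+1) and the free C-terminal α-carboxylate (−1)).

Positive (K, R): R9, R28 → +2.
Negative (D, E): E3, E12, E15, E20, D25, E26 → −6.
The N-terminus (+1) and C-terminus (−1) cancel.
Net charge = (+2) + (−6) = −4.

-4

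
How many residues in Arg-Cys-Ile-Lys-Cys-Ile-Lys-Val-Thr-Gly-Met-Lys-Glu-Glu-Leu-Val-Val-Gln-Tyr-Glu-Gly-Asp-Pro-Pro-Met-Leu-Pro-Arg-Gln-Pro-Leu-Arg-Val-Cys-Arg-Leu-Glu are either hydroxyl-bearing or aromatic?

2

Hydroxyl-bearing: S, T, Y. Aromatic: F, W, Y.
Hydroxyl-bearing residues here: Thr9, Tyr19 (2).
Aromatic residues here: Tyr19 (1).
Y is in both groups, so the 1 Y residue must not be double-counted.
Total = 2 + 1 − 1 = 2.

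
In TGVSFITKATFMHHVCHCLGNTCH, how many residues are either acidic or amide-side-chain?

Acidic: D, E. Amide-side-chain: N, Q.
Acidic residues here: none (0).
Amide-side-chain residues here: N21 (1).
The two groups share no amino acid, so total = 0 + 1 = 1.

1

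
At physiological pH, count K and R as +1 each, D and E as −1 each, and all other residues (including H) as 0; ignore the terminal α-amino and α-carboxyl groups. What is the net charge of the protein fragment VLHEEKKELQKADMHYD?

-2

Positive (K, R): K6, K7, K11 → +3.
Negative (D, E): E4, E5, E8, D13, D17 → −5.
Net charge = (+3) + (−5) = −2.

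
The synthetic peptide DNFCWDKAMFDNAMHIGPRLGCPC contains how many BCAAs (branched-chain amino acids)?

V, L, and I make up the branched-chain aliphatic group.
Matching residues: I16, L20.

2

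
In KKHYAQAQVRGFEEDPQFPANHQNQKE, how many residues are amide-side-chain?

7

Asparagine (N) and glutamine (Q) have uncharged amide side chains.
Matching residues: Q6, Q8, Q17, N21, Q23, N24, Q25.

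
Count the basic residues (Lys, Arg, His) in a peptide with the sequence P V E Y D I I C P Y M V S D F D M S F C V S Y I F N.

0

None of the 26 residues belong to this group.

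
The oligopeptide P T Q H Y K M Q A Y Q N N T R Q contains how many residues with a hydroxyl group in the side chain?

S, T, and Y are the three residues with a side-chain hydroxyl.
Matching residues: T2, Y5, Y10, T14.

4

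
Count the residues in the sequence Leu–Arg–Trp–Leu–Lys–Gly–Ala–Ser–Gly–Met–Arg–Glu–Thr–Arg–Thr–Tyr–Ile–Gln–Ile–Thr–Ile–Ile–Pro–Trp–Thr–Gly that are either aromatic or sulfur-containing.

Aromatic: F, W, Y. Sulfur-containing: C, M.
Aromatic residues here: Trp3, Tyr16, Trp24 (3).
Sulfur-containing residues here: Met10 (1).
The two groups share no amino acid, so total = 3 + 1 = 4.

4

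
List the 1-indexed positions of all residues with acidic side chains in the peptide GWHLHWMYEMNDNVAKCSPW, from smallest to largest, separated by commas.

The acidic residues are Asp (D) and Glu (E), whose side chains end in a carboxylate group.
Matching residues: E9, D12.

9, 12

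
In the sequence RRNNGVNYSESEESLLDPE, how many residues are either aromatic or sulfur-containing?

Aromatic: F, W, Y. Sulfur-containing: C, M.
Aromatic residues here: Y8 (1).
Sulfur-containing residues here: none (0).
The two groups share no amino acid, so total = 1 + 0 = 1.

1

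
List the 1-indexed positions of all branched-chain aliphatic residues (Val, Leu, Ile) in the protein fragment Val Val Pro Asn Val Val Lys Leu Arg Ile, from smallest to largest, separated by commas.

1, 2, 5, 6, 8, 10

Matching residues: Val1, Val2, Val5, Val6, Leu8, Ile10.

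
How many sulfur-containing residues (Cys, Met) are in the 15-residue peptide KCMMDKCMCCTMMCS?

Matching residues: C2, M3, M4, C7, M8, C9, C10, M12, M13, C14.

10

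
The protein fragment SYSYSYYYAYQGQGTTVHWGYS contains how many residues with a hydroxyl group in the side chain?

13

Serine (S), threonine (T), and tyrosine (Y) each carry a hydroxyl group on the side chain.
Matching residues: S1, Y2, S3, Y4, S5, Y6, Y7, Y8, Y10, T15, T16, Y21, S22.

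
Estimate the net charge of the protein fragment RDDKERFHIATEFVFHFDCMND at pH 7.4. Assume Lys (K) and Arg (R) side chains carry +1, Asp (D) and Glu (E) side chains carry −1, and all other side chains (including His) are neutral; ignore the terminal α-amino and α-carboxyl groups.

Positive (K, R): R1, K4, R6 → +3.
Negative (D, E): D2, D3, E5, E12, D18, D22 → −6.
Net charge = (+3) + (−6) = −3.

-3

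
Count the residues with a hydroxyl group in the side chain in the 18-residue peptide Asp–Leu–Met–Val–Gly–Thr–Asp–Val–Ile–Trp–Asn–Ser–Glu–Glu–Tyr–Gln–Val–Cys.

Serine (S), threonine (T), and tyrosine (Y) each carry a hydroxyl group on the side chain.
Matching residues: Thr6, Ser12, Tyr15.

3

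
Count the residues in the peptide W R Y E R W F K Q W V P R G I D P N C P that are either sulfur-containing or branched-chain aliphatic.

3

Sulfur-containing: C, M. Branched-chain aliphatic: I, L, V.
Sulfur-containing residues here: C19 (1).
Branched-chain aliphatic residues here: V11, I15 (2).
The two groups share no amino acid, so total = 1 + 2 = 3.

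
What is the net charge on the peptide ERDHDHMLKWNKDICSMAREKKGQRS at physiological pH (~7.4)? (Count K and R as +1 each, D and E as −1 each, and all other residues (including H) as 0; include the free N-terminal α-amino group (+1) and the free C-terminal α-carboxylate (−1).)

+2

Positive (K, R): R2, K9, K12, R19, K21, K22, R25 → +7.
Negative (D, E): E1, D3, D5, D13, E20 → −5.
The N-terminus (+1) and C-terminus (−1) cancel.
Net charge = (+7) + (−5) = +2.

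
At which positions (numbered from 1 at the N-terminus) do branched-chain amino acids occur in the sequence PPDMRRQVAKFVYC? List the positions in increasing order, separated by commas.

8, 12

The BCAAs are Val, Leu, and Ile — aliphatic side chains with a branch point.
Matching residues: V8, V12.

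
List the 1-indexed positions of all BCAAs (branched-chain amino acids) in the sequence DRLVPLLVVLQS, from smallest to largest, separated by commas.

V, L, and I make up the branched-chain aliphatic group.
Matching residues: L3, V4, L6, L7, V8, V9, L10.

3, 4, 6, 7, 8, 9, 10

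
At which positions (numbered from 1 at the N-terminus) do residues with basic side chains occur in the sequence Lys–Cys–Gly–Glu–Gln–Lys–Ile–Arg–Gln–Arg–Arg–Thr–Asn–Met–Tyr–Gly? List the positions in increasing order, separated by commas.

1, 6, 8, 10, 11

The basic amino acids are Lys (K), Arg (R), and His (H).
Matching residues: Lys1, Lys6, Arg8, Arg10, Arg11.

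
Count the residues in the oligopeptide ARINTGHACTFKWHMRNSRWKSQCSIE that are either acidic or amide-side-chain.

Acidic: D, E. Amide-side-chain: N, Q.
Acidic residues here: E27 (1).
Amide-side-chain residues here: N4, N17, Q23 (3).
The two groups share no amino acid, so total = 1 + 3 = 4.

4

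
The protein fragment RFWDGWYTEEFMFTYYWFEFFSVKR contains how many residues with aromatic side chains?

F, W, and Y each carry an aromatic ring on the side chain.
Matching residues: F2, W3, W6, Y7, F11, F13, Y15, Y16, W17, F18, F20, F21.

12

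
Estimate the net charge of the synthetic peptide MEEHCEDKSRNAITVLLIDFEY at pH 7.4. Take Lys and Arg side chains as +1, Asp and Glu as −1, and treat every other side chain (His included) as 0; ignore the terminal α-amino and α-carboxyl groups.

-4

Positive (K, R): K8, R10 → +2.
Negative (D, E): E2, E3, E6, D7, D19, E21 → −6.
Net charge = (+2) + (−6) = −4.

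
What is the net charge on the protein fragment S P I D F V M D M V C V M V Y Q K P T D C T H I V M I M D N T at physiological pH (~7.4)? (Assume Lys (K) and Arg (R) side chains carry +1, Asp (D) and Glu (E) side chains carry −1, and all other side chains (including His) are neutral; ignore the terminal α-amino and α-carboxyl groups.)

-3

Positive (K, R): K17 → +1.
Negative (D, E): D4, D8, D20, D29 → −4.
Net charge = (+1) + (−4) = −3.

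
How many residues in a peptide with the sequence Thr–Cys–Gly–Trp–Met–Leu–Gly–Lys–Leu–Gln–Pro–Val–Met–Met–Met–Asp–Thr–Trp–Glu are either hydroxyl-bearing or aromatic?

Hydroxyl-bearing: S, T, Y. Aromatic: F, W, Y.
Hydroxyl-bearing residues here: Thr1, Thr17 (2).
Aromatic residues here: Trp4, Trp18 (2).
(Y belongs to both groups, but none appear in this sequence.) Total = 2 + 2 = 4.

4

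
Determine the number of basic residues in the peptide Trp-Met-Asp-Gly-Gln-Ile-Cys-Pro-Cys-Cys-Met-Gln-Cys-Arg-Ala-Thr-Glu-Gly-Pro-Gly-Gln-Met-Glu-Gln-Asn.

1

K, R, and H are the three residues with basic side chains (ε-amine, guanidinium, and imidazole respectively).
Matching residues: Arg14.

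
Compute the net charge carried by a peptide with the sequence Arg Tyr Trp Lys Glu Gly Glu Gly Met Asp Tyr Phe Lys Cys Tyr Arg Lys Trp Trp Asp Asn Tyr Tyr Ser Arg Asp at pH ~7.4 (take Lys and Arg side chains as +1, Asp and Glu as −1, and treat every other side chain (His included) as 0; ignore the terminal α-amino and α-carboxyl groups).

+1

Positive (K, R): Arg1, Lys4, Lys13, Arg16, Lys17, Arg25 → +6.
Negative (D, E): Glu5, Glu7, Asp10, Asp20, Asp26 → −5.
Net charge = (+6) + (−5) = +1.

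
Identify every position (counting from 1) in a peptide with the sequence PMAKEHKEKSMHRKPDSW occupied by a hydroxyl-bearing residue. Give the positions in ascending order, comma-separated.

10, 17

The –OH-bearing residues are Ser, Thr (aliphatic alcohols), and Tyr (phenol).
Matching residues: S10, S17.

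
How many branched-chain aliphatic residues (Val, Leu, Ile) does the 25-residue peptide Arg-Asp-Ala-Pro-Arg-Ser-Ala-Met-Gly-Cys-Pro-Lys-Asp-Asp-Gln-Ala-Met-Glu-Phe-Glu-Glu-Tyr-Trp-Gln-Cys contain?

0

None of the 25 residues belong to this group.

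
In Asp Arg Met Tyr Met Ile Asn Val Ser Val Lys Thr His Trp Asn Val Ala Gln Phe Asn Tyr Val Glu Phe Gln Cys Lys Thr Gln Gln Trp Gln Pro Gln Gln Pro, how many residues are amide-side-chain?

Only N (asparagine) and Q (glutamine) carry a side-chain carboxamide.
Matching residues: Asn7, Asn15, Gln18, Asn20, Gln25, Gln29, Gln30, Gln32, Gln34, Gln35.

10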